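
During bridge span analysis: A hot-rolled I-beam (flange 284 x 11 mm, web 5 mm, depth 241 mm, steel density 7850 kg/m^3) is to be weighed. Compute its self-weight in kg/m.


A_flanges = 2 * 284 * 11 = 6248 mm^2
A_web = (241 - 2 * 11) * 5 = 1095 mm^2
A_total = 6248 + 1095 = 7343 mm^2 = 0.007343 m^2
Weight = rho * A = 7850 * 0.007343 = 57.6425 kg/m

57.6425 kg/m


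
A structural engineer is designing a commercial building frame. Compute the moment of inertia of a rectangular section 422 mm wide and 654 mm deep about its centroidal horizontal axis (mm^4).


I = b * h^3 / 12
= 422 * 654^3 / 12
= 422 * 279726264 / 12
= 9837040284.0 mm^4

9837040284.0 mm^4


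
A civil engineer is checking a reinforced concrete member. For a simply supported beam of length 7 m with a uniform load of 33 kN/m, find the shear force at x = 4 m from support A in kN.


R_A = w * L / 2 = 33 * 7 / 2 = 115.5 kN
V(x) = R_A - w * x = 115.5 - 33 * 4
= -16.5 kN

-16.5 kN


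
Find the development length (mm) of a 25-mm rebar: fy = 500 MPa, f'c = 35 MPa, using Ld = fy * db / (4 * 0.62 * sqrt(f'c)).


Ld = (fy * db) / (4 * 0.62 * sqrt(f'c))
= (500 * 25) / (4 * 0.62 * sqrt(35))
= 12500 / 14.6719
= 851.97 mm

851.97 mm


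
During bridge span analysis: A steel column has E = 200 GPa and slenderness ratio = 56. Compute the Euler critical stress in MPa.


sigma_cr = pi^2 * E / lambda^2
= 9.8696 * 200000.0 / 56^2
= 9.8696 * 200000.0 / 3136
= 629.4391 MPa

629.4391 MPa


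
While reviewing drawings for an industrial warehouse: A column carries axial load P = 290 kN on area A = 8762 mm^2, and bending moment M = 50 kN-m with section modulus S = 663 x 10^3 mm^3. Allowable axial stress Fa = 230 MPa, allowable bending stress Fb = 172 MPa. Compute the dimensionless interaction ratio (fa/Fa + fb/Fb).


f_a = P / A = 290000.0 / 8762 = 33.0975 MPa
f_b = M / S = 50000000.0 / 663000.0 = 75.4148 MPa
Ratio = f_a / Fa + f_b / Fb
= 33.0975 / 230 + 75.4148 / 172
= 0.5824 (dimensionless)

0.5824 (dimensionless)


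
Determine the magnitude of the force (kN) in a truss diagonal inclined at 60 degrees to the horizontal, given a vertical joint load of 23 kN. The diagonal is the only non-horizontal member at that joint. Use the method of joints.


At the joint, only the diagonal has a vertical component, so vertical equilibrium gives:
F * sin(60) = 23
F = 23 / sin(60)
= 23 / 0.866025
= 26.56 kN

26.56 kN


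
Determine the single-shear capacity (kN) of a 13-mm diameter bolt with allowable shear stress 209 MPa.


A = pi * d^2 / 4 = pi * 13^2 / 4 = 132.7323 mm^2
V = f_v * A / 1000 = 209 * 132.7323 / 1000
= 27.741 kN

27.741 kN


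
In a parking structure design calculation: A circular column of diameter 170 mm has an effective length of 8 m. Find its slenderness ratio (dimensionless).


Radius of gyration r = d / 4 = 170 / 4 = 42.5 mm
L_eff = 8000.0 mm
Slenderness ratio = L / r = 8000.0 / 42.5 = 188.24 (dimensionless)

188.24 (dimensionless)


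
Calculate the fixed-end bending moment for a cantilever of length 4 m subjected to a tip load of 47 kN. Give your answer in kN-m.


For a cantilever with a point load at the free end:
M_max = P * L = 47 * 4 = 188 kN-m

188 kN-m


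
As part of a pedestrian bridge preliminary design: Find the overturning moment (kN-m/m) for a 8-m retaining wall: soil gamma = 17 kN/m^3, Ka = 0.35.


Pa = 0.5 * Ka * gamma * H^2
= 0.5 * 0.35 * 17 * 8^2
= 190.4 kN/m
Arm = H / 3 = 8 / 3 = 2.6667 m
Mo = Pa * arm = Pa * H / 3 = 190.4 * 8 / 3 = 507.7333 kN-m/m

507.7333 kN-m/m


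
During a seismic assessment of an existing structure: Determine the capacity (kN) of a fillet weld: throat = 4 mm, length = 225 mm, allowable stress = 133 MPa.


Strength = throat * length * allowable stress
= 4 * 225 * 133 N
= 119700 N
= 119.7 kN

119.7 kN


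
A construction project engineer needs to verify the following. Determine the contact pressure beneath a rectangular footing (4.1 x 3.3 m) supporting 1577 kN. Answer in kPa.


A = 4.1 * 3.3 = 13.53 m^2
q = P / A = 1577 / 13.53
= 116.5558 kPa

116.5558 kPa


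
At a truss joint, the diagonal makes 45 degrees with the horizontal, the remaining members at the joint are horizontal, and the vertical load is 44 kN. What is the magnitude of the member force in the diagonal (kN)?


At the joint, only the diagonal has a vertical component, so vertical equilibrium gives:
F * sin(45) = 44
F = 44 / sin(45)
= 44 / 0.707107
= 62.23 kN

62.23 kN


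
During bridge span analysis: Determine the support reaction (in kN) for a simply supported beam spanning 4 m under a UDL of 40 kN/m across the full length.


Total load = w * L = 40 * 4 = 160 kN
By symmetry, each reaction R = total / 2 = 160 / 2 = 80.0 kN

80.0 kN


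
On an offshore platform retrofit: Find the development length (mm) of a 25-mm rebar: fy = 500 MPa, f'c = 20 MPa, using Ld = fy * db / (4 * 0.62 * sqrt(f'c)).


Ld = (fy * db) / (4 * 0.62 * sqrt(f'c))
= (500 * 25) / (4 * 0.62 * sqrt(20))
= 12500 / 11.0909
= 1127.05 mm

1127.05 mm


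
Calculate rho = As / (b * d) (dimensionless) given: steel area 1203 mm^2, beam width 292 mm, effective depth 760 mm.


rho = As / (b * d)
= 1203 / (292 * 760)
= 1203 / 221920
= 0.005421 (dimensionless)

0.005421 (dimensionless)


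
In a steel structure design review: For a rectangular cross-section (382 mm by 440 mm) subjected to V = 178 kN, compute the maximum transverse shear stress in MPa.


A = b * h = 382 * 440 = 168080 mm^2
V = 178 kN = 178000.0 N
tau_max = 1.5 * V / A = 1.5 * 178000.0 / 168080
= 1.5885 MPa

1.5885 MPa


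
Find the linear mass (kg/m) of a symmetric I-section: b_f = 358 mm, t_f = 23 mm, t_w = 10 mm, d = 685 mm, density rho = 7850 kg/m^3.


A_flanges = 2 * 358 * 23 = 16468 mm^2
A_web = (685 - 2 * 23) * 10 = 6390 mm^2
A_total = 16468 + 6390 = 22858 mm^2 = 0.022858 m^2
Weight = rho * A = 7850 * 0.022858 = 179.4353 kg/m

179.4353 kg/m


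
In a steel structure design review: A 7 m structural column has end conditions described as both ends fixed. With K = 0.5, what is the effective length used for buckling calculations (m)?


L_eff = K * L
= 0.5 * 7
= 3.5 m

3.5 m


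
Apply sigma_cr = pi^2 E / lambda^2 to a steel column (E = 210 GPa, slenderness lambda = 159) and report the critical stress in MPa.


sigma_cr = pi^2 * E / lambda^2
= 9.8696 * 210000.0 / 159^2
= 9.8696 * 210000.0 / 25281
= 81.9832 MPa

81.9832 MPa


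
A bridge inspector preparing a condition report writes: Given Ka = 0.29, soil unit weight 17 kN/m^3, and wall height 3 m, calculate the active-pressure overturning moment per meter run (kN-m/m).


Pa = 0.5 * Ka * gamma * H^2
= 0.5 * 0.29 * 17 * 3^2
= 22.185 kN/m
Arm = H / 3 = 3 / 3 = 1.0 m
Mo = Pa * arm = Pa * H / 3 = 22.185 * 3 / 3 = 22.185 kN-m/m

22.185 kN-m/m


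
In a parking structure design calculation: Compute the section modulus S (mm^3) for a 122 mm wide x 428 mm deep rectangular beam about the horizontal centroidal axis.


S = b * h^2 / 6
= 122 * 428^2 / 6
= 122 * 183184 / 6
= 3724741.33 mm^3

3724741.33 mm^3


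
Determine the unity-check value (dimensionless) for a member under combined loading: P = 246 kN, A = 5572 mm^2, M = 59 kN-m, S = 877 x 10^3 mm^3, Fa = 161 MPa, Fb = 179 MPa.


f_a = P / A = 246000.0 / 5572 = 44.1493 MPa
f_b = M / S = 59000000.0 / 877000.0 = 67.2748 MPa
Ratio = f_a / Fa + f_b / Fb
= 44.1493 / 161 + 67.2748 / 179
= 0.6501 (dimensionless)

0.6501 (dimensionless)


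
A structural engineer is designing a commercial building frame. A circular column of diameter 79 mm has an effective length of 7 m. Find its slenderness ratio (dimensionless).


Radius of gyration r = d / 4 = 79 / 4 = 19.75 mm
L_eff = 7000.0 mm
Slenderness ratio = L / r = 7000.0 / 19.75 = 354.43 (dimensionless)

354.43 (dimensionless)


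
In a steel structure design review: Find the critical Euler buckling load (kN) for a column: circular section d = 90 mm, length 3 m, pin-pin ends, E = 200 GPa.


I = pi * d^4 / 64 = 3220623.34 mm^4
L = 3000.0 mm
P_cr = pi^2 * E * I / L^2
= 9.8696 * 200000.0 * 3220623.34 / 3000.0^2
= 706361.74 N = 706.3617 kN

706.3617 kN


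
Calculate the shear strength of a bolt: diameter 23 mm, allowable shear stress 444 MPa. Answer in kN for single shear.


A = pi * d^2 / 4 = pi * 23^2 / 4 = 415.4756 mm^2
V = f_v * A / 1000 = 444 * 415.4756 / 1000
= 184.4712 kN

184.4712 kN


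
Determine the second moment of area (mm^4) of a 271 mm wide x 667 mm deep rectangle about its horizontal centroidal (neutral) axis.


I = b * h^3 / 12
= 271 * 667^3 / 12
= 271 * 296740963 / 12
= 6701400081.08 mm^4

6701400081.08 mm^4


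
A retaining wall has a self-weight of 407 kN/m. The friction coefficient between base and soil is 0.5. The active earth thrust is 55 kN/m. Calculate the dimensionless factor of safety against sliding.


Resisting force = mu * W = 0.5 * 407 = 203.5 kN/m
FOS = Resisting / Driving = 203.5 / 55
= 3.7 (dimensionless)

3.7 (dimensionless)


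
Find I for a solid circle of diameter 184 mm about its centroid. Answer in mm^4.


r = d / 2 = 184 / 2 = 92.0 mm
I = pi * r^4 / 4 = pi * 92.0^4 / 4
= 56265371.51 mm^4

56265371.51 mm^4


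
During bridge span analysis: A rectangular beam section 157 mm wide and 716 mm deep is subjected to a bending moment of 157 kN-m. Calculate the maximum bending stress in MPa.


I = b * h^3 / 12 = 157 * 716^3 / 12 = 4802390522.67 mm^4
y = h / 2 = 716 / 2 = 358.0 mm
M = 157 kN-m = 157000000.0 N-mm
sigma = M * y / I = 157000000.0 * 358.0 / 4802390522.67
= 11.7 MPa

11.7 MPa


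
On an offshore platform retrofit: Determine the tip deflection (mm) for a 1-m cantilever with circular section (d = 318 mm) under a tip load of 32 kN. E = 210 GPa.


I = pi * d^4 / 64 = pi * 318^4 / 64 = 501970712.14 mm^4
L = 1000.0 mm, P = 32000.0 N, E = 210000.0 MPa
delta = P * L^3 / (3 * E * I)
= 32000.0 * 1000.0^3 / (3 * 210000.0 * 501970712.14)
= 0.1012 mm

0.1012 mm


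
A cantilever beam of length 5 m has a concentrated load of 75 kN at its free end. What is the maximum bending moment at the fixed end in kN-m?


For a cantilever with a point load at the free end:
M_max = P * L = 75 * 5 = 375 kN-m

375 kN-m


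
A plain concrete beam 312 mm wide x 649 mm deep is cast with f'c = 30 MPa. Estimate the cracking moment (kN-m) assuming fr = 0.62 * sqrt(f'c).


fr = 0.62 * sqrt(30) = 0.62 * 5.4772 = 3.3959 MPa
I = 312 * 649^3 / 12 = 7107345674.0 mm^4
y_t = 324.5 mm
M_cr = fr * I / y_t = 3.3959 * 7107345674.0 / 324.5 N-mm
= 74.3781 kN-m

74.3781 kN-m


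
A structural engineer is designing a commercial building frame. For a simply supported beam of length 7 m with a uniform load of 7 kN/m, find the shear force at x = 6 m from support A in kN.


R_A = w * L / 2 = 7 * 7 / 2 = 24.5 kN
V(x) = R_A - w * x = 24.5 - 7 * 6
= -17.5 kN

-17.5 kN


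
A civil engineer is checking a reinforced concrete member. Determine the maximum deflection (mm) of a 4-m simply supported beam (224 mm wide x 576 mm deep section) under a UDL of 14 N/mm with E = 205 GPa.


I = 224 * 576^3 / 12 = 3567255552.0 mm^4
L = 4000.0 mm, w = 14 N/mm, E = 205000.0 MPa
delta = 5 * w * L^4 / (384 * E * I)
= 5 * 14 * 4000.0^4 / (384 * 205000.0 * 3567255552.0)
= 0.0638 mm

0.0638 mm


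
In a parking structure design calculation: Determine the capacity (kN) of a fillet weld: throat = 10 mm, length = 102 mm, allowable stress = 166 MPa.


Strength = throat * length * allowable stress
= 10 * 102 * 166 N
= 169320 N
= 169.32 kN

169.32 kN


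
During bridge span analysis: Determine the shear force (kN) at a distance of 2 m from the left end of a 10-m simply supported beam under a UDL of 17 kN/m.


R_A = w * L / 2 = 17 * 10 / 2 = 85.0 kN
V(x) = R_A - w * x = 85.0 - 17 * 2
= 51.0 kN

51.0 kN


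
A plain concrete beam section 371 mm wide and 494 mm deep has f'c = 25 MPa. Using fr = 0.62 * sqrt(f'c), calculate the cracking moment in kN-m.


fr = 0.62 * sqrt(25) = 0.62 * 5.0 = 3.1 MPa
I = 371 * 494^3 / 12 = 3727121155.33 mm^4
y_t = 247.0 mm
M_cr = fr * I / y_t = 3.1 * 3727121155.33 / 247.0 N-mm
= 46.7776 kN-m

46.7776 kN-m


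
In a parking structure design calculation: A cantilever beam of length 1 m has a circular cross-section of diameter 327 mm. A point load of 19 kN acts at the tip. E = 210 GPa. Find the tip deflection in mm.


I = pi * d^4 / 64 = pi * 327^4 / 64 = 561255887.01 mm^4
L = 1000.0 mm, P = 19000.0 N, E = 210000.0 MPa
delta = P * L^3 / (3 * E * I)
= 19000.0 * 1000.0^3 / (3 * 210000.0 * 561255887.01)
= 0.0537 mm

0.0537 mm


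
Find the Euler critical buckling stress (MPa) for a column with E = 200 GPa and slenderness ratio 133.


sigma_cr = pi^2 * E / lambda^2
= 9.8696 * 200000.0 / 133^2
= 9.8696 * 200000.0 / 17689
= 111.5903 MPa

111.5903 MPa


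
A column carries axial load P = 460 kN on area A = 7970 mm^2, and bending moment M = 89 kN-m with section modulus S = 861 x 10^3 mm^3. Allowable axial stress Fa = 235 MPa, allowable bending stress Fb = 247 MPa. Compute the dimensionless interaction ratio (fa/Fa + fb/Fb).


f_a = P / A = 460000.0 / 7970 = 57.7164 MPa
f_b = M / S = 89000000.0 / 861000.0 = 103.3682 MPa
Ratio = f_a / Fa + f_b / Fb
= 57.7164 / 235 + 103.3682 / 247
= 0.6641 (dimensionless)

0.6641 (dimensionless)


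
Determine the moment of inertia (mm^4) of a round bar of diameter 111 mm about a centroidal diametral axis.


r = d / 2 = 111 / 2 = 55.5 mm
I = pi * r^4 / 4 = pi * 55.5^4 / 4
= 7451810.7 mm^4

7451810.7 mm^4


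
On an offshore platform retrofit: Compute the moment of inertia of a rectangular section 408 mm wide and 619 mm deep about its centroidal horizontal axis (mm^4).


I = b * h^3 / 12
= 408 * 619^3 / 12
= 408 * 237176659 / 12
= 8064006406.0 mm^4

8064006406.0 mm^4


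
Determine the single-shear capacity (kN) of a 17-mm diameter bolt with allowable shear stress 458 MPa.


A = pi * d^2 / 4 = pi * 17^2 / 4 = 226.9801 mm^2
V = f_v * A / 1000 = 458 * 226.9801 / 1000
= 103.9569 kN

103.9569 kN


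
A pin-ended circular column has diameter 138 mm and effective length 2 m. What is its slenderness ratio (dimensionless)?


Radius of gyration r = d / 4 = 138 / 4 = 34.5 mm
L_eff = 2000.0 mm
Slenderness ratio = L / r = 2000.0 / 34.5 = 57.97 (dimensionless)

57.97 (dimensionless)


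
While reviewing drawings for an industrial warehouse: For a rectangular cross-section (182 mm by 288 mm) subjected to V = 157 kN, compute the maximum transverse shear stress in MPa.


A = b * h = 182 * 288 = 52416 mm^2
V = 157 kN = 157000.0 N
tau_max = 1.5 * V / A = 1.5 * 157000.0 / 52416
= 4.4929 MPa

4.4929 MPa


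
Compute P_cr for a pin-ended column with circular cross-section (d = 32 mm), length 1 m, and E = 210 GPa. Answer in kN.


I = pi * d^4 / 64 = 51471.85 mm^4
L = 1000.0 mm
P_cr = pi^2 * E * I / L^2
= 9.8696 * 210000.0 * 51471.85 / 1000.0^2
= 106681.44 N = 106.6814 kN

106.6814 kN


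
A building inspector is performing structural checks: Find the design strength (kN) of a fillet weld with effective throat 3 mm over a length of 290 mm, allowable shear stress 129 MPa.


Strength = throat * length * allowable stress
= 3 * 290 * 129 N
= 112230 N
= 112.23 kN

112.23 kN


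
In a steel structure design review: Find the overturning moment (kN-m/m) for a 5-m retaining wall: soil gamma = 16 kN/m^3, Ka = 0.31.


Pa = 0.5 * Ka * gamma * H^2
= 0.5 * 0.31 * 16 * 5^2
= 62.0 kN/m
Arm = H / 3 = 5 / 3 = 1.6667 m
Mo = Pa * arm = Pa * H / 3 = 62.0 * 5 / 3 = 103.3333 kN-m/m

103.3333 kN-m/m


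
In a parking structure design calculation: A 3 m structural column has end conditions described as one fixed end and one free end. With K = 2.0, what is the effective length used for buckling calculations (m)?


L_eff = K * L
= 2.0 * 3
= 6.0 m

6.0 m


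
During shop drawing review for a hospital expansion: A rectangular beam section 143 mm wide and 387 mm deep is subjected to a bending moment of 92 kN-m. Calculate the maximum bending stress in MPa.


I = b * h^3 / 12 = 143 * 387^3 / 12 = 690697185.75 mm^4
y = h / 2 = 387 / 2 = 193.5 mm
M = 92 kN-m = 92000000.0 N-mm
sigma = M * y / I = 92000000.0 * 193.5 / 690697185.75
= 25.77 MPa

25.77 MPa


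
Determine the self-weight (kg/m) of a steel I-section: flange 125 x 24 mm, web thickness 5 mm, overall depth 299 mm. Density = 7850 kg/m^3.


A_flanges = 2 * 125 * 24 = 6000 mm^2
A_web = (299 - 2 * 24) * 5 = 1255 mm^2
A_total = 6000 + 1255 = 7255 mm^2 = 0.007255 m^2
Weight = rho * A = 7850 * 0.007255 = 56.9517 kg/m

56.9517 kg/m


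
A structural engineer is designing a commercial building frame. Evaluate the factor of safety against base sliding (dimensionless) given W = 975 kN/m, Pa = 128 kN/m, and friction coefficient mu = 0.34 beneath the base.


Resisting force = mu * W = 0.34 * 975 = 331.5 kN/m
FOS = Resisting / Driving = 331.5 / 128
= 2.5898 (dimensionless)

2.5898 (dimensionless)


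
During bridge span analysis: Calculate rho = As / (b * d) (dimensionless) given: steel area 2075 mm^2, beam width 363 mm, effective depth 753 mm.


rho = As / (b * d)
= 2075 / (363 * 753)
= 2075 / 273339
= 0.007591 (dimensionless)

0.007591 (dimensionless)


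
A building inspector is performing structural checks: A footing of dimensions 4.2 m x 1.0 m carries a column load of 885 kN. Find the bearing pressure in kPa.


A = 4.2 * 1.0 = 4.2 m^2
q = P / A = 885 / 4.2
= 210.7143 kPa

210.7143 kPa


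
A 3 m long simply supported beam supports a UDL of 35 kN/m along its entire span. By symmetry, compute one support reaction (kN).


Total load = w * L = 35 * 3 = 105 kN
By symmetry, each reaction R = total / 2 = 105 / 2 = 52.5 kN

52.5 kN


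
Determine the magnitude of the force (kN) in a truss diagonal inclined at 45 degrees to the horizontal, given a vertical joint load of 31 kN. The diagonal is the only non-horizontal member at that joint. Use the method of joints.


At the joint, only the diagonal has a vertical component, so vertical equilibrium gives:
F * sin(45) = 31
F = 31 / sin(45)
= 31 / 0.707107
= 43.84 kN

43.84 kN


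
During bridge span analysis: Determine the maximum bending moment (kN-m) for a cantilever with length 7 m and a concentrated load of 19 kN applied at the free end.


For a cantilever with a point load at the free end:
M_max = P * L = 19 * 7 = 133 kN-m

133 kN-m


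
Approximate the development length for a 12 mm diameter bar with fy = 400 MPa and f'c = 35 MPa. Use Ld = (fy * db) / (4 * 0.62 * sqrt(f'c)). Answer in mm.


Ld = (fy * db) / (4 * 0.62 * sqrt(f'c))
= (400 * 12) / (4 * 0.62 * sqrt(35))
= 4800 / 14.6719
= 327.16 mm

327.16 mm


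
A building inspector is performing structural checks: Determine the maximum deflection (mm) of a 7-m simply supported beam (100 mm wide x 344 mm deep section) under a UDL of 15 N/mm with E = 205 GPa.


I = 100 * 344^3 / 12 = 339229866.67 mm^4
L = 7000.0 mm, w = 15 N/mm, E = 205000.0 MPa
delta = 5 * w * L^4 / (384 * E * I)
= 5 * 15 * 7000.0^4 / (384 * 205000.0 * 339229866.67)
= 6.7433 mm

6.7433 mm


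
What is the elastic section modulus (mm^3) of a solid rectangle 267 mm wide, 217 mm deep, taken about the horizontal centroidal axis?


S = b * h^2 / 6
= 267 * 217^2 / 6
= 267 * 47089 / 6
= 2095460.5 mm^3

2095460.5 mm^3


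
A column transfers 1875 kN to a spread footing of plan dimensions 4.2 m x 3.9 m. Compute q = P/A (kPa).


A = 4.2 * 3.9 = 16.38 m^2
q = P / A = 1875 / 16.38
= 114.4689 kPa

114.4689 kPa


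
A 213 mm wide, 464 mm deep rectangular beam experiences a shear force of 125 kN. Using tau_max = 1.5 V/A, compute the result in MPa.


A = b * h = 213 * 464 = 98832 mm^2
V = 125 kN = 125000.0 N
tau_max = 1.5 * V / A = 1.5 * 125000.0 / 98832
= 1.8972 MPa

1.8972 MPa


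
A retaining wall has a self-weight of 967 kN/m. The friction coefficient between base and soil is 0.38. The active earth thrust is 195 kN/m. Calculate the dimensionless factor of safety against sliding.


Resisting force = mu * W = 0.38 * 967 = 367.46 kN/m
FOS = Resisting / Driving = 367.46 / 195
= 1.8844 (dimensionless)

1.8844 (dimensionless)


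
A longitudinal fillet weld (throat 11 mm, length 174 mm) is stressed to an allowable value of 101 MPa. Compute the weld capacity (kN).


Strength = throat * length * allowable stress
= 11 * 174 * 101 N
= 193314 N
= 193.31 kN

193.31 kN


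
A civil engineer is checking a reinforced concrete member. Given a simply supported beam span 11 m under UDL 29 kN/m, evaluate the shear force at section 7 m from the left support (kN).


R_A = w * L / 2 = 29 * 11 / 2 = 159.5 kN
V(x) = R_A - w * x = 159.5 - 29 * 7
= -43.5 kN

-43.5 kN


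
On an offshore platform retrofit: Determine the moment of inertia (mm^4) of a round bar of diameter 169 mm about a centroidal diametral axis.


r = d / 2 = 169 / 2 = 84.5 mm
I = pi * r^4 / 4 = pi * 84.5^4 / 4
= 40042088.13 mm^4

40042088.13 mm^4


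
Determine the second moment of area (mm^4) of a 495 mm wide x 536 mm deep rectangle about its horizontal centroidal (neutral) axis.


I = b * h^3 / 12
= 495 * 536^3 / 12
= 495 * 153990656 / 12
= 6352114560.0 mm^4

6352114560.0 mm^4


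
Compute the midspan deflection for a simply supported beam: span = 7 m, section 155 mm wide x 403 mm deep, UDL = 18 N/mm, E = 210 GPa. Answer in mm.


I = 155 * 403^3 / 12 = 845406515.42 mm^4
L = 7000.0 mm, w = 18 N/mm, E = 210000.0 MPa
delta = 5 * w * L^4 / (384 * E * I)
= 5 * 18 * 7000.0^4 / (384 * 210000.0 * 845406515.42)
= 3.1697 mm

3.1697 mm


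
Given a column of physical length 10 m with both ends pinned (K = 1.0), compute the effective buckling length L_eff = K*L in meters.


L_eff = K * L
= 1.0 * 10
= 10.0 m

10.0 m


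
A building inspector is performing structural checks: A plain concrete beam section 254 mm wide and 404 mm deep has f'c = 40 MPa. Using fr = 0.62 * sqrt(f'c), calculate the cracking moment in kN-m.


fr = 0.62 * sqrt(40) = 0.62 * 6.3246 = 3.9212 MPa
I = 254 * 404^3 / 12 = 1395714421.33 mm^4
y_t = 202.0 mm
M_cr = fr * I / y_t = 3.9212 * 1395714421.33 / 202.0 N-mm
= 27.0936 kN-m

27.0936 kN-m


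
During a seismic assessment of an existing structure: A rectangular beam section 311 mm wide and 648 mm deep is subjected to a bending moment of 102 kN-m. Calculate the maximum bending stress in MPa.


I = b * h^3 / 12 = 311 * 648^3 / 12 = 7051867776.0 mm^4
y = h / 2 = 648 / 2 = 324.0 mm
M = 102 kN-m = 102000000.0 N-mm
sigma = M * y / I = 102000000.0 * 324.0 / 7051867776.0
= 4.69 MPa

4.69 MPa


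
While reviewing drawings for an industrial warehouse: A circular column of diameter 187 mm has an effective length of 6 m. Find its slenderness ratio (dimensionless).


Radius of gyration r = d / 4 = 187 / 4 = 46.75 mm
L_eff = 6000.0 mm
Slenderness ratio = L / r = 6000.0 / 46.75 = 128.34 (dimensionless)

128.34 (dimensionless)


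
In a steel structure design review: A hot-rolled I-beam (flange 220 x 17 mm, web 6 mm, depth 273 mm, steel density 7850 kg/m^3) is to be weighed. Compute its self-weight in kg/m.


A_flanges = 2 * 220 * 17 = 7480 mm^2
A_web = (273 - 2 * 17) * 6 = 1434 mm^2
A_total = 7480 + 1434 = 8914 mm^2 = 0.008914 m^2
Weight = rho * A = 7850 * 0.008914 = 69.9749 kg/m

69.9749 kg/m


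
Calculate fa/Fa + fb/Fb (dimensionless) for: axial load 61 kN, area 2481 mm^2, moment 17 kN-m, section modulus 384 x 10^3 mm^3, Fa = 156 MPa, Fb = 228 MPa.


f_a = P / A = 61000.0 / 2481 = 24.5869 MPa
f_b = M / S = 17000000.0 / 384000.0 = 44.2708 MPa
Ratio = f_a / Fa + f_b / Fb
= 24.5869 / 156 + 44.2708 / 228
= 0.3518 (dimensionless)

0.3518 (dimensionless)


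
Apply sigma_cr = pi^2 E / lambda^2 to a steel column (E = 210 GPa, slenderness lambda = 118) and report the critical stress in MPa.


sigma_cr = pi^2 * E / lambda^2
= 9.8696 * 210000.0 / 118^2
= 9.8696 * 210000.0 / 13924
= 148.8521 MPa

148.8521 MPa


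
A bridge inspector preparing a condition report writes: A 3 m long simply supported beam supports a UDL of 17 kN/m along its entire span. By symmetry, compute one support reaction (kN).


Total load = w * L = 17 * 3 = 51 kN
By symmetry, each reaction R = total / 2 = 51 / 2 = 25.5 kN

25.5 kN


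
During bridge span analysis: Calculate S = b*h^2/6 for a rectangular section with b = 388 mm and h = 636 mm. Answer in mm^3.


S = b * h^2 / 6
= 388 * 636^2 / 6
= 388 * 404496 / 6
= 26157408.0 mm^3

26157408.0 mm^3


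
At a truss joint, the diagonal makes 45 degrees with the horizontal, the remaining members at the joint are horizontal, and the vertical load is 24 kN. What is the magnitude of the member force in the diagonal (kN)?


At the joint, only the diagonal has a vertical component, so vertical equilibrium gives:
F * sin(45) = 24
F = 24 / sin(45)
= 24 / 0.707107
= 33.94 kN

33.94 kN


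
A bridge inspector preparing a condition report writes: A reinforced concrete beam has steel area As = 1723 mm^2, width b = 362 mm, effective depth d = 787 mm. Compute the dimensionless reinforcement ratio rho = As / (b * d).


rho = As / (b * d)
= 1723 / (362 * 787)
= 1723 / 284894
= 0.006048 (dimensionless)

0.006048 (dimensionless)


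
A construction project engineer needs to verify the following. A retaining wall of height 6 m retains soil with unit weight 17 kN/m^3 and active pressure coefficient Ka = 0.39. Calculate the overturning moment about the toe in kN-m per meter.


Pa = 0.5 * Ka * gamma * H^2
= 0.5 * 0.39 * 17 * 6^2
= 119.34 kN/m
Arm = H / 3 = 6 / 3 = 2.0 m
Mo = Pa * arm = Pa * H / 3 = 119.34 * 6 / 3 = 238.68 kN-m/m

238.68 kN-m/m


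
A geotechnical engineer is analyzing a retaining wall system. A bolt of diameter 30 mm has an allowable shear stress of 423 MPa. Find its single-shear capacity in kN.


A = pi * d^2 / 4 = pi * 30^2 / 4 = 706.8583 mm^2
V = f_v * A / 1000 = 423 * 706.8583 / 1000
= 299.0011 kN

299.0011 kN


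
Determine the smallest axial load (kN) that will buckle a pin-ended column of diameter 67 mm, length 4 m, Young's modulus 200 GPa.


I = pi * d^4 / 64 = 989165.84 mm^4
L = 4000.0 mm
P_cr = pi^2 * E * I / L^2
= 9.8696 * 200000.0 * 989165.84 / 4000.0^2
= 122033.44 N = 122.0334 kN

122.0334 kN


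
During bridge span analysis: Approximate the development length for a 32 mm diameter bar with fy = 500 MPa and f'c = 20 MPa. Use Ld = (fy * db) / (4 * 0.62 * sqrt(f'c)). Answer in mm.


Ld = (fy * db) / (4 * 0.62 * sqrt(f'c))
= (500 * 32) / (4 * 0.62 * sqrt(20))
= 16000 / 11.0909
= 1442.62 mm

1442.62 mm


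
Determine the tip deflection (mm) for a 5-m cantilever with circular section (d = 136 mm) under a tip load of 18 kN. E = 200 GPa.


I = pi * d^4 / 64 = pi * 136^4 / 64 = 16792893.44 mm^4
L = 5000.0 mm, P = 18000.0 N, E = 200000.0 MPa
delta = P * L^3 / (3 * E * I)
= 18000.0 * 5000.0^3 / (3 * 200000.0 * 16792893.44)
= 223.3087 mm

223.3087 mm


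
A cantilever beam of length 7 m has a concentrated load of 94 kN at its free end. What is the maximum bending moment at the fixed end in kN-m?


For a cantilever with a point load at the free end:
M_max = P * L = 94 * 7 = 658 kN-m

658 kN-m


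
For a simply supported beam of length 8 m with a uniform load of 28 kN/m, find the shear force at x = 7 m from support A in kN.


R_A = w * L / 2 = 28 * 8 / 2 = 112.0 kN
V(x) = R_A - w * x = 112.0 - 28 * 7
= -84.0 kN

-84.0 kN


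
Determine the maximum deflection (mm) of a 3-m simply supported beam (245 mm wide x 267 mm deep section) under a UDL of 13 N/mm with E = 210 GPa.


I = 245 * 267^3 / 12 = 388614161.25 mm^4
L = 3000.0 mm, w = 13 N/mm, E = 210000.0 MPa
delta = 5 * w * L^4 / (384 * E * I)
= 5 * 13 * 3000.0^4 / (384 * 210000.0 * 388614161.25)
= 0.168 mm

0.168 mm


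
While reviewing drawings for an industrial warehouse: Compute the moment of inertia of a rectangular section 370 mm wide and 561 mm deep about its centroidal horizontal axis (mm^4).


I = b * h^3 / 12
= 370 * 561^3 / 12
= 370 * 176558481 / 12
= 5443886497.5 mm^4

5443886497.5 mm^4


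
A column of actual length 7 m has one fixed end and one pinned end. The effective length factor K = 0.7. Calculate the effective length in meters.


L_eff = K * L
= 0.7 * 7
= 4.9 m

4.9 m


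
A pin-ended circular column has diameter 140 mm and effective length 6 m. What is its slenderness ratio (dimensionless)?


Radius of gyration r = d / 4 = 140 / 4 = 35.0 mm
L_eff = 6000.0 mm
Slenderness ratio = L / r = 6000.0 / 35.0 = 171.43 (dimensionless)

171.43 (dimensionless)


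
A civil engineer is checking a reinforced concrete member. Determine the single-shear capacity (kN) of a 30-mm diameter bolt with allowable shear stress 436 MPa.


A = pi * d^2 / 4 = pi * 30^2 / 4 = 706.8583 mm^2
V = f_v * A / 1000 = 436 * 706.8583 / 1000
= 308.1902 kN

308.1902 kN


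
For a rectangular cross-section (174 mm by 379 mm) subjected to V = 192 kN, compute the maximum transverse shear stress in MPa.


A = b * h = 174 * 379 = 65946 mm^2
V = 192 kN = 192000.0 N
tau_max = 1.5 * V / A = 1.5 * 192000.0 / 65946
= 4.3672 MPa

4.3672 MPa


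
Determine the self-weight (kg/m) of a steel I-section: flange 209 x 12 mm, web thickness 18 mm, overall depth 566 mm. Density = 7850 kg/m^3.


A_flanges = 2 * 209 * 12 = 5016 mm^2
A_web = (566 - 2 * 12) * 18 = 9756 mm^2
A_total = 5016 + 9756 = 14772 mm^2 = 0.014772 m^2
Weight = rho * A = 7850 * 0.014772 = 115.9602 kg/m

115.9602 kg/m


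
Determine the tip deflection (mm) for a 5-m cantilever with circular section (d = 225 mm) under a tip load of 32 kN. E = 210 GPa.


I = pi * d^4 / 64 = pi * 225^4 / 64 = 125805599.37 mm^4
L = 5000.0 mm, P = 32000.0 N, E = 210000.0 MPa
delta = P * L^3 / (3 * E * I)
= 32000.0 * 5000.0^3 / (3 * 210000.0 * 125805599.37)
= 50.4684 mm

50.4684 mm


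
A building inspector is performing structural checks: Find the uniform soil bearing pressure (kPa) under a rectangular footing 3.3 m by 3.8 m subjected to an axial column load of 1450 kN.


A = 3.3 * 3.8 = 12.54 m^2
q = P / A = 1450 / 12.54
= 115.63 kPa

115.63 kPa


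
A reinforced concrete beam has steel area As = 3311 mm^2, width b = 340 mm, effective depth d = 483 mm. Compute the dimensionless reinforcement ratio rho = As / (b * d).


rho = As / (b * d)
= 3311 / (340 * 483)
= 3311 / 164220
= 0.020162 (dimensionless)

0.020162 (dimensionless)


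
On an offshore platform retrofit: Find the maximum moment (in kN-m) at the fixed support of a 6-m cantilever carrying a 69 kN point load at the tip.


For a cantilever with a point load at the free end:
M_max = P * L = 69 * 6 = 414 kN-m

414 kN-m


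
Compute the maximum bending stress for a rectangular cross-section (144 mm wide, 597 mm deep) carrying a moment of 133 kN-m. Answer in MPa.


I = b * h^3 / 12 = 144 * 597^3 / 12 = 2553314076.0 mm^4
y = h / 2 = 597 / 2 = 298.5 mm
M = 133 kN-m = 133000000.0 N-mm
sigma = M * y / I = 133000000.0 * 298.5 / 2553314076.0
= 15.55 MPa

15.55 MPa


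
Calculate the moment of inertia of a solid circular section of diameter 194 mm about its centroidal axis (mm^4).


r = d / 2 = 194 / 2 = 97.0 mm
I = pi * r^4 / 4 = pi * 97.0^4 / 4
= 69530734.7 mm^4

69530734.7 mm^4


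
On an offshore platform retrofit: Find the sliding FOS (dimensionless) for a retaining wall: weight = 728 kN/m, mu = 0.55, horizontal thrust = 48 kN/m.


Resisting force = mu * W = 0.55 * 728 = 400.4 kN/m
FOS = Resisting / Driving = 400.4 / 48
= 8.3417 (dimensionless)

8.3417 (dimensionless)


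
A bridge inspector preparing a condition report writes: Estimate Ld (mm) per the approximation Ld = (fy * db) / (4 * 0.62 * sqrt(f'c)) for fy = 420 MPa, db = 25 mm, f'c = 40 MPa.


Ld = (fy * db) / (4 * 0.62 * sqrt(f'c))
= (420 * 25) / (4 * 0.62 * sqrt(40))
= 10500 / 15.6849
= 669.43 mm

669.43 mm


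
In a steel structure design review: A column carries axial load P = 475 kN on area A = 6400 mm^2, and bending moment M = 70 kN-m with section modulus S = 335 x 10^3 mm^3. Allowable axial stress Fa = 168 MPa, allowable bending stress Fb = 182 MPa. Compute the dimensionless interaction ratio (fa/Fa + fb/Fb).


f_a = P / A = 475000.0 / 6400 = 74.2188 MPa
f_b = M / S = 70000000.0 / 335000.0 = 208.9552 MPa
Ratio = f_a / Fa + f_b / Fb
= 74.2188 / 168 + 208.9552 / 182
= 1.5899 (dimensionless)

1.5899 (dimensionless)


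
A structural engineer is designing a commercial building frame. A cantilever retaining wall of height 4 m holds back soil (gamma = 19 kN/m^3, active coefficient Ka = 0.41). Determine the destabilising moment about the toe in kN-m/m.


Pa = 0.5 * Ka * gamma * H^2
= 0.5 * 0.41 * 19 * 4^2
= 62.32 kN/m
Arm = H / 3 = 4 / 3 = 1.3333 m
Mo = Pa * arm = Pa * H / 3 = 62.32 * 4 / 3 = 83.0933 kN-m/m

83.0933 kN-m/m


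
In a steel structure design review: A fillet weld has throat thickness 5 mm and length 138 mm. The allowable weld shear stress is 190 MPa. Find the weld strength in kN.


Strength = throat * length * allowable stress
= 5 * 138 * 190 N
= 131100 N
= 131.1 kN

131.1 kN


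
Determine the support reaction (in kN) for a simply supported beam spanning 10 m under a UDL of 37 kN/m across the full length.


Total load = w * L = 37 * 10 = 370 kN
By symmetry, each reaction R = total / 2 = 370 / 2 = 185.0 kN

185.0 kN


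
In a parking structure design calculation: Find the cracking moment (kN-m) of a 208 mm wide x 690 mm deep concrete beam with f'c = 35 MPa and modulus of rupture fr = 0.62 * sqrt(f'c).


fr = 0.62 * sqrt(35) = 0.62 * 5.9161 = 3.668 MPa
I = 208 * 690^3 / 12 = 5694156000.0 mm^4
y_t = 345.0 mm
M_cr = fr * I / y_t = 3.668 * 5694156000.0 / 345.0 N-mm
= 60.5391 kN-m

60.5391 kN-m


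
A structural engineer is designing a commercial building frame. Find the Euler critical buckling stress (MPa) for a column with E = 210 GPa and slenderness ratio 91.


sigma_cr = pi^2 * E / lambda^2
= 9.8696 * 210000.0 / 91^2
= 9.8696 * 210000.0 / 8281
= 250.2858 MPa

250.2858 MPa


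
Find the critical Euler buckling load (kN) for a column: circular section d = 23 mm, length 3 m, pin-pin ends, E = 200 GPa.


I = pi * d^4 / 64 = 13736.66 mm^4
L = 3000.0 mm
P_cr = pi^2 * E * I / L^2
= 9.8696 * 200000.0 * 13736.66 / 3000.0^2
= 3012.79 N = 3.0128 kN

3.0128 kN


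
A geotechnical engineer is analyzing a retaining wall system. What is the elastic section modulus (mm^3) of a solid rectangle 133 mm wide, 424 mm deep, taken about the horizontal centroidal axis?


S = b * h^2 / 6
= 133 * 424^2 / 6
= 133 * 179776 / 6
= 3985034.67 mm^3

3985034.67 mm^3


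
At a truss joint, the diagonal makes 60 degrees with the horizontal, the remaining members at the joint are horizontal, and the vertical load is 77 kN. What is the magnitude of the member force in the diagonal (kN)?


At the joint, only the diagonal has a vertical component, so vertical equilibrium gives:
F * sin(60) = 77
F = 77 / sin(60)
= 77 / 0.866025
= 88.91 kN

88.91 kN


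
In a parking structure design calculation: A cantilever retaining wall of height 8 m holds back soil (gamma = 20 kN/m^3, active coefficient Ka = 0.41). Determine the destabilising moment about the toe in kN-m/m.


Pa = 0.5 * Ka * gamma * H^2
= 0.5 * 0.41 * 20 * 8^2
= 262.4 kN/m
Arm = H / 3 = 8 / 3 = 2.6667 m
Mo = Pa * arm = Pa * H / 3 = 262.4 * 8 / 3 = 699.7333 kN-m/m

699.7333 kN-m/m


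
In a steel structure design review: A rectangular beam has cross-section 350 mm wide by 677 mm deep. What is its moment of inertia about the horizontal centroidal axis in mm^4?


I = b * h^3 / 12
= 350 * 677^3 / 12
= 350 * 310288733 / 12
= 9050088045.83 mm^4

9050088045.83 mm^4


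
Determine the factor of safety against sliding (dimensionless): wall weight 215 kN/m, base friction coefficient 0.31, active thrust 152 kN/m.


Resisting force = mu * W = 0.31 * 215 = 66.65 kN/m
FOS = Resisting / Driving = 66.65 / 152
= 0.4385 (dimensionless)

0.4385 (dimensionless)


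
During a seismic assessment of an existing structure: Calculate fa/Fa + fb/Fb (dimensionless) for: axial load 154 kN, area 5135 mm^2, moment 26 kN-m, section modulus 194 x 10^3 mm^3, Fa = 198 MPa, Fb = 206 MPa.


f_a = P / A = 154000.0 / 5135 = 29.9903 MPa
f_b = M / S = 26000000.0 / 194000.0 = 134.0206 MPa
Ratio = f_a / Fa + f_b / Fb
= 29.9903 / 198 + 134.0206 / 206
= 0.8021 (dimensionless)

0.8021 (dimensionless)


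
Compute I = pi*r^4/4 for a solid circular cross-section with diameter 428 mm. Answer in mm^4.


r = d / 2 = 428 / 2 = 214.0 mm
I = pi * r^4 / 4 = pi * 214.0^4 / 4
= 1647194846.15 mm^4

1647194846.15 mm^4


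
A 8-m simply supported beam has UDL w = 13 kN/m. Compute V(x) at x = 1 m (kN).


R_A = w * L / 2 = 13 * 8 / 2 = 52.0 kN
V(x) = R_A - w * x = 52.0 - 13 * 1
= 39.0 kN

39.0 kN


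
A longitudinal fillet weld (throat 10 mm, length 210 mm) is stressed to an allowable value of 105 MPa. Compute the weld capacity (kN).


Strength = throat * length * allowable stress
= 10 * 210 * 105 N
= 220500 N
= 220.5 kN

220.5 kN


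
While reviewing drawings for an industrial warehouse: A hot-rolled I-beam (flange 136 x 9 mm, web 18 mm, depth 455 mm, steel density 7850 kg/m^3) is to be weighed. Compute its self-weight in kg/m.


A_flanges = 2 * 136 * 9 = 2448 mm^2
A_web = (455 - 2 * 9) * 18 = 7866 mm^2
A_total = 2448 + 7866 = 10314 mm^2 = 0.010314 m^2
Weight = rho * A = 7850 * 0.010314 = 80.9649 kg/m

80.9649 kg/m


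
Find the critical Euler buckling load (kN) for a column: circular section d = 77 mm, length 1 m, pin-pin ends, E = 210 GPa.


I = pi * d^4 / 64 = 1725570.86 mm^4
L = 1000.0 mm
P_cr = pi^2 * E * I / L^2
= 9.8696 * 210000.0 * 1725570.86 / 1000.0^2
= 3576447.38 N = 3576.4474 kN

3576.4474 kN


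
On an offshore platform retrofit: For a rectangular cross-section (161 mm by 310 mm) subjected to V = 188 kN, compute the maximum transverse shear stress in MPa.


A = b * h = 161 * 310 = 49910 mm^2
V = 188 kN = 188000.0 N
tau_max = 1.5 * V / A = 1.5 * 188000.0 / 49910
= 5.6502 MPa

5.6502 MPa


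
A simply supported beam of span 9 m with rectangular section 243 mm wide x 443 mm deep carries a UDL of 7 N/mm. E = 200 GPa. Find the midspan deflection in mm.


I = 243 * 443^3 / 12 = 1760500716.75 mm^4
L = 9000.0 mm, w = 7 N/mm, E = 200000.0 MPa
delta = 5 * w * L^4 / (384 * E * I)
= 5 * 7 * 9000.0^4 / (384 * 200000.0 * 1760500716.75)
= 1.6984 mm

1.6984 mm


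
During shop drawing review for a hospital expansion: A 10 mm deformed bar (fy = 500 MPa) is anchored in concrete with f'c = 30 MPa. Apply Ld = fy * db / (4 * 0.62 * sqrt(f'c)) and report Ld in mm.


Ld = (fy * db) / (4 * 0.62 * sqrt(f'c))
= (500 * 10) / (4 * 0.62 * sqrt(30))
= 5000 / 13.5835
= 368.09 mm

368.09 mm


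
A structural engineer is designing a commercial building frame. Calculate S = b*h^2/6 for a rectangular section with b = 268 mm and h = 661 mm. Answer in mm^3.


S = b * h^2 / 6
= 268 * 661^2 / 6
= 268 * 436921 / 6
= 19515804.67 mm^3

19515804.67 mm^3


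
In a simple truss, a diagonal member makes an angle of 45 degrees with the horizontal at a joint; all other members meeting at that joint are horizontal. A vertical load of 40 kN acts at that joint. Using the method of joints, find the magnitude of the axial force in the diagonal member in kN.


At the joint, only the diagonal has a vertical component, so vertical equilibrium gives:
F * sin(45) = 40
F = 40 / sin(45)
= 40 / 0.707107
= 56.57 kN

56.57 kN


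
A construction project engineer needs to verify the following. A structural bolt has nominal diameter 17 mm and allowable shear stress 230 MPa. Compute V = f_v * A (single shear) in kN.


A = pi * d^2 / 4 = pi * 17^2 / 4 = 226.9801 mm^2
V = f_v * A / 1000 = 230 * 226.9801 / 1000
= 52.2054 kN

52.2054 kN


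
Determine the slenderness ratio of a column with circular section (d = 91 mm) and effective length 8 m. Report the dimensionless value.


Radius of gyration r = d / 4 = 91 / 4 = 22.75 mm
L_eff = 8000.0 mm
Slenderness ratio = L / r = 8000.0 / 22.75 = 351.65 (dimensionless)

351.65 (dimensionless)


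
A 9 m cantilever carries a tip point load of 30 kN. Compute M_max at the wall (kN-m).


For a cantilever with a point load at the free end:
M_max = P * L = 30 * 9 = 270 kN-m

270 kN-m
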